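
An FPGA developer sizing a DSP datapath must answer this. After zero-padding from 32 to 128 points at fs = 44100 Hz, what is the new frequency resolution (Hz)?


Frequency resolution after zero-padding:
N_padded = 32 * 4 = 128
df = fs / N_padded
   = 44100 / 128
   = 344.5312 Hz

344.5312 Hz


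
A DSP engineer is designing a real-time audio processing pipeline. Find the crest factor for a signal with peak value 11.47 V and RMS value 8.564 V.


Crest factor is the ratio of peak to RMS:
CF = V_peak / V_rms
   = 11.47 / 8.564
   = 1.3393

1.3393


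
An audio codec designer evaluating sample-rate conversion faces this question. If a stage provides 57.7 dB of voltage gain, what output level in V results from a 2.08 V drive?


Output voltage from dB gain:
V_out = V_in * 10^(gain_dB / 20)
      = 2.08 * 10^(57.7 / 20)
      = 2.08 * 767.361489
      = 1596.1119 V

1596.1119 V


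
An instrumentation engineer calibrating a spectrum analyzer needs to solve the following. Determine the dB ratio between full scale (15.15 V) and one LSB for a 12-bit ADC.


Dynamic range from full-scale to LSB:
V_min = V_max / 2^bits = 15.15 / 2^12
DR = 20 * log10(V_max / V_min)
   = 20 * log10(2^12)
   = 20 * 12 * log10(2)
   = 72.25 dB

72.25 dB


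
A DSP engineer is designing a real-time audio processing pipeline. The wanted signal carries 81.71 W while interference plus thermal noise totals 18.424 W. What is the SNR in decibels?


SNR in decibels:
SNR = 10 * log10(Ps / Pn)
    = 10 * log10(81.71 / 18.424)
    = 10 * log10(4.435)
    = 10 * 0.6469
    = 6.47 dB

6.47 dB


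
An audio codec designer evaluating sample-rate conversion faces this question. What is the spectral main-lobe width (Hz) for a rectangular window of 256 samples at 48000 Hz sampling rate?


Main lobe width for a rectangular window:
Width = 2 * fs / N
      = 2 * 48000 / 256
      = 96000 / 256
      = 375.0 Hz

375.0 Hz


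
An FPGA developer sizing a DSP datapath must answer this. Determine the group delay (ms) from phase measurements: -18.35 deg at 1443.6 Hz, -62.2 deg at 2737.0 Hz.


Group delay from phase difference:
tau = -d(phi)/d(omega)
d(phi) = -43.85 deg = -0.765327 rad
d(omega) = 2*pi*(2737.0 - 1443.6) = 8126.6719 rad/s
tau = -(-0.765327) / 8126.6719
    = 0.0942 ms

0.0942 ms


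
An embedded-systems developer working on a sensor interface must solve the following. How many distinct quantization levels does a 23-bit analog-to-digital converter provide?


Number of quantization levels = 2^N
= 2^23
= 8388608

8388608


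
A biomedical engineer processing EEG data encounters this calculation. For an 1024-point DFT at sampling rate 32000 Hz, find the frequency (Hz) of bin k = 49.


Frequency of DFT bin k:
f_k = k * fs / N
    = 49 * 32000 / 1024
    = 1568000 / 1024
    = 1531.25 Hz

1531.25 Hz


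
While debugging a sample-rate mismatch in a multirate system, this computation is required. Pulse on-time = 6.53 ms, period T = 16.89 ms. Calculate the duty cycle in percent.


Duty cycle as a percentage:
DC = (t_on / T) * 100
   = (6.53 / 16.89) * 100
   = 0.386619 * 100
   = 38.66 %

38.66 %


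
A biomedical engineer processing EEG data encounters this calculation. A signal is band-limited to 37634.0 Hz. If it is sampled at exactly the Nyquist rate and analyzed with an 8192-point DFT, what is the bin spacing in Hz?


Step 1 — Nyquist sampling rate:
fs = 2 * fmax = 2 * 37634.0 = 75268.0 Hz

Step 2 — DFT bin spacing:
df = fs / N = 75268.0 / 8192 = 9.188 Hz

9.188 Hz


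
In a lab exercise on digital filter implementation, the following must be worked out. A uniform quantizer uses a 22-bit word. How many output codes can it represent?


Number of quantization levels = 2^N
= 2^22
= 4194304

4194304


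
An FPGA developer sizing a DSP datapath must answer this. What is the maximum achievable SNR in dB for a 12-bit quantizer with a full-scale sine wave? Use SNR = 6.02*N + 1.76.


Theoretical SNR for a full-scale sinusoid:
SNR = 6.02 * N + 1.76
    = 6.02 * 12 + 1.76
    = 72.24 + 1.76
    = 74.0 dB

74.0 dB


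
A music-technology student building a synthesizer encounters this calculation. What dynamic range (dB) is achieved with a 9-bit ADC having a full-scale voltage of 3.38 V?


Dynamic range from full-scale to LSB:
V_min = V_max / 2^bits = 3.38 / 2^9
DR = 20 * log10(V_max / V_min)
   = 20 * log10(2^9)
   = 20 * 9 * log10(2)
   = 54.19 dB

54.19 dB


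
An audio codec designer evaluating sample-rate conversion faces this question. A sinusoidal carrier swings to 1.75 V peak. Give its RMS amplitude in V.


RMS voltage for a sinusoidal waveform:
V_rms = V_peak / sqrt(2)
      = 1.75 / 1.414214
      = 1.237 V

1.237 V


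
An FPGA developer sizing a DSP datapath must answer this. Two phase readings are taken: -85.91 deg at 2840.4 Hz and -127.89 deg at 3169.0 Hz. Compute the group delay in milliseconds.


Group delay from phase difference:
tau = -d(phi)/d(omega)
d(phi) = -41.98 deg = -0.732689 rad
d(omega) = 2*pi*(3169.0 - 2840.4) = 2064.6547 rad/s
tau = -(-0.732689) / 2064.6547
    = 0.3549 ms

0.3549 ms


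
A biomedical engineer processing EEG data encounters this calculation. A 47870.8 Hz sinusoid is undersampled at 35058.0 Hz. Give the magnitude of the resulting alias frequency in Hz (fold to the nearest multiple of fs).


Compute the nearest integer multiple of fs to the signal:
n = round(47870.8 / 35058.0) = 1
f_alias = |47870.8 - 1 * 35058.0|
        = |47870.8 - 35058.0|
        = 12812.8 Hz

12812.8


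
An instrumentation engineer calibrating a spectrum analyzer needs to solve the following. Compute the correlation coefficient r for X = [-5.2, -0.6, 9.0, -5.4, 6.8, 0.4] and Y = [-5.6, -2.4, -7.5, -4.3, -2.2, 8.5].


Pearson correlation coefficient (population):
r = cov(X,Y) / (std(X) * std(Y))
Mean X = 0.8333, Mean Y = -2.25
Cov(X,Y) = -2.338333
Std(X) = 5.47408, Std(Y) = 5.140931
r = -0.0831

-0.0831


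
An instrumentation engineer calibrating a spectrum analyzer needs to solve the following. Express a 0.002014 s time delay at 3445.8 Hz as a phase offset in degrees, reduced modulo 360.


Phase shift from frequency and time delay:
phi = 360 * f * t_delay
    = 360 * 3445.8 * 0.002014
    = 2498.34 degrees
    mod 360 = 338.34 degrees

338.34 degrees


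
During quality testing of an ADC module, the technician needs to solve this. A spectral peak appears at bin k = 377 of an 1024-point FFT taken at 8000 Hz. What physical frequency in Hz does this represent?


Frequency of DFT bin k:
f_k = k * fs / N
    = 377 * 8000 / 1024
    = 3016000 / 1024
    = 2945.312 Hz

2945.312 Hz


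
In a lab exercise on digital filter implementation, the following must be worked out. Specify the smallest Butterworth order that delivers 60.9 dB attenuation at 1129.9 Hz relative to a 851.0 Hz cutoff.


Butterworth filter order formula:
n = log10(10^(A/10) - 1) / (2 * log10(f_stop/f_pass))
10^(60.9/10) - 1 = 1230267.7708
f_stop/f_pass = 1129.9 / 851.0 = 1.3277
n = 24.7339 -> ceil = 25

25


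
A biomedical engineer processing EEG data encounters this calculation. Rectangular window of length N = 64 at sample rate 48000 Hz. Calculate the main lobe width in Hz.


Main lobe width for a rectangular window:
Width = 2 * fs / N
      = 2 * 48000 / 64
      = 96000 / 64
      = 1500.0 Hz

1500.0 Hz


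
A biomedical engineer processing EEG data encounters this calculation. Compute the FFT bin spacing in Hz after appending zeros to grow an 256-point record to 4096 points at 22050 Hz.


Frequency resolution after zero-padding:
N_padded = 256 * 16 = 4096
df = fs / N_padded
   = 22050 / 4096
   = 5.3833 Hz

5.3833 Hz


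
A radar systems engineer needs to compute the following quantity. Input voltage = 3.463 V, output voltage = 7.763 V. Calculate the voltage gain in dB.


Voltage gain in dB:
G = 20 * log10(Vout / Vin)
  = 20 * log10(7.763 / 3.463)
  = 20 * log10(2.241698)
  = 20 * 0.350577
  = 7.01 dB

7.01 dB


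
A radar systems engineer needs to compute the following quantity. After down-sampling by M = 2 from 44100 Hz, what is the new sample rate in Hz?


Decimation reduces the sample rate:
fs_out = fs_in / M
       = 44100 / 2
       = 22050.0 Hz

22050.0 Hz


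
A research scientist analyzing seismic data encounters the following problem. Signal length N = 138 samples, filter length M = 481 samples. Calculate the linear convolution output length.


Linear convolution output length:
L = N + M - 1
  = 138 + 481 - 1
  = 618 samples

618


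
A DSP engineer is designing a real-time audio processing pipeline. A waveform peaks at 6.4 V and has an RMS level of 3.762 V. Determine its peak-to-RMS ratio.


Crest factor is the ratio of peak to RMS:
CF = V_peak / V_rms
   = 6.4 / 3.762
   = 1.7012

1.7012


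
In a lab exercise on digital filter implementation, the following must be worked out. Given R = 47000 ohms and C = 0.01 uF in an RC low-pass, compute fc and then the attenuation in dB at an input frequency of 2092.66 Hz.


Step 1 — cutoff frequency:
fc = 1 / (2*pi*R*C)
C = 0.01 uF = 1e-08 F
fc = 1 / (2*pi*47000*1e-08)
   = 338.628 Hz

Step 2 — magnitude at f = 2092.66 Hz:
|H(f)| = 1 / sqrt(1 + (f/fc)^2)
f/fc = 2092.66 / 338.628 = 6.17982
|H| = 1 / sqrt(1 + 38.190175) = 0.1597392
|H|_dB = 20*log10(0.1597392) = -15.93 dB

fc = 338.628 Hz; |H(2092.66 Hz)| = -15.93 dB


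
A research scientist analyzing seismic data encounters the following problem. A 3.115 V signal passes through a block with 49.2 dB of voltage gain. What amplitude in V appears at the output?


Output voltage from dB gain:
V_out = V_in * 10^(gain_dB / 20)
      = 3.115 * 10^(49.2 / 20)
      = 3.115 * 288.40315
      = 898.3758 V

898.3758 V


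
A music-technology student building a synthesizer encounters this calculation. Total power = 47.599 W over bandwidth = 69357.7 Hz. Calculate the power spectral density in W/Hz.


Power spectral density:
PSD = P / BW
    = 47.599 / 69357.7
    = 0.00068628 W/Hz

0.00068628 W/Hz


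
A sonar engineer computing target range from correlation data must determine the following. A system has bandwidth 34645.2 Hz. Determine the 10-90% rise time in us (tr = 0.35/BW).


Rise time from bandwidth relationship:
tr = 0.35 / BW
   = 0.35 / 34645.2
   = 1.010240957e-05 s
   = 10.1024 us

10.1024 us


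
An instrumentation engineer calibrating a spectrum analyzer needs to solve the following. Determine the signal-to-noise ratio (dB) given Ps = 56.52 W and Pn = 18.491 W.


SNR in decibels:
SNR = 10 * log10(Ps / Pn)
    = 10 * log10(56.52 / 18.491)
    = 10 * log10(3.0566)
    = 10 * 0.4852
    = 4.85 dB

4.85 dB


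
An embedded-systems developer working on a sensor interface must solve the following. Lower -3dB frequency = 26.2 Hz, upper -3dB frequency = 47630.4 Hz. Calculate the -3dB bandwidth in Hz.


Bandwidth is the difference of -3dB frequencies:
BW = f_high - f_low
   = 47630.4 - 26.2
   = 47604.2 Hz

47604.2 Hz


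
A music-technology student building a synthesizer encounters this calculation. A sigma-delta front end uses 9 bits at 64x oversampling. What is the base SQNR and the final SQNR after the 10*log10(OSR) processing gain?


Step 1 — baseline SQNR at Nyquist:
SQNR_base = 6.02*N + 1.76
          = 6.02*9 + 1.76
          = 55.94 dB

Step 2 — oversampling processing gain:
G = 10*log10(OSR) = 10*log10(64) = 18.06 dB

Step 3 — total:
SQNR_total = 55.94 + 18.06 = 74.0 dB

Base SQNR = 55.94 dB; oversampled SQNR = 74.0 dB


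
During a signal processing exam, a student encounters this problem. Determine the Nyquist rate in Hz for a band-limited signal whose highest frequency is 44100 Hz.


The Nyquist rate is twice the maximum frequency component.
fs_min = 2 * fmax
      = 2 * 44100
      = 88200 Hz

88200


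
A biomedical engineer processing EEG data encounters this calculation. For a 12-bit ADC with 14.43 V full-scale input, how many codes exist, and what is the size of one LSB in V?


Step 1 — number of quantization levels:
L = 2^N = 2^12 = 4096

Step 2 — LSB step size:
delta = Vfs / L
      = 14.43 / 4096
      = 0.00352295 V

Levels = 4096; step size = 0.00352295 V


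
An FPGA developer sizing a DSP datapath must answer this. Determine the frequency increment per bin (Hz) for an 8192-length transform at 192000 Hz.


DFT frequency resolution:
df = fs / N
   = 192000 / 8192
   = 23.4375 Hz

23.4375 Hz


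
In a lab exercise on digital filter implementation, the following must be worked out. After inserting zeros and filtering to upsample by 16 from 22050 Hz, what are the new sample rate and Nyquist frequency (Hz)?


Step 1 — output sample rate after interpolation by L:
fs_out = L * fs_in = 16 * 22050 = 352800 Hz

Step 2 — Nyquist frequency of the output stream:
f_Nyq = fs_out / 2 = 352800 / 2 = 176400.0 Hz

fs_out = 352800 Hz; f_Nyquist = 176400.0 Hz


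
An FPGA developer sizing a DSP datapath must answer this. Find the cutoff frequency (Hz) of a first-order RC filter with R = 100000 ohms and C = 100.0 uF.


Cutoff frequency of a first-order RC filter:
fc = 1 / (2 * pi * R * C)
C = 100.0 uF = 0.0001 F
fc = 1 / (2 * pi * 100000 * 0.0001)
   = 1 / 62.831853071796
   = 0.015915 Hz

0.015915 Hz


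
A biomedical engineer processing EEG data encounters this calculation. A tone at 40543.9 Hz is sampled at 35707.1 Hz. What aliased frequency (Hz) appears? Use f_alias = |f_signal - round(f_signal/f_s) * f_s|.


Compute the nearest integer multiple of fs to the signal:
n = round(40543.9 / 35707.1) = 1
f_alias = |40543.9 - 1 * 35707.1|
        = |40543.9 - 35707.1|
        = 4836.8 Hz

4836.8


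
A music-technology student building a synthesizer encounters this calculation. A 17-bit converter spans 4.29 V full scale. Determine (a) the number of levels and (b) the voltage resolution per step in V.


Step 1 — number of quantization levels:
L = 2^N = 2^17 = 131072

Step 2 — LSB step size:
delta = Vfs / L
      = 4.29 / 131072
      = 3.273e-05 V

Levels = 131072; step size = 3.273e-05 V


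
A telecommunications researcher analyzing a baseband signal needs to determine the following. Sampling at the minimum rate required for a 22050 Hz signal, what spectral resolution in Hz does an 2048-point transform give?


Step 1 — Nyquist sampling rate:
fs = 2 * fmax = 2 * 22050 = 44100 Hz

Step 2 — DFT bin spacing:
df = fs / N = 44100 / 2048 = 21.5332 Hz

21.5332 Hz


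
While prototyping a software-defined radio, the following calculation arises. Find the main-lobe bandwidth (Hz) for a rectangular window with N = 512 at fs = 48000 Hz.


Main lobe width for a rectangular window:
Width = 2 * fs / N
      = 2 * 48000 / 512
      = 96000 / 512
      = 187.5 Hz

187.5 Hz


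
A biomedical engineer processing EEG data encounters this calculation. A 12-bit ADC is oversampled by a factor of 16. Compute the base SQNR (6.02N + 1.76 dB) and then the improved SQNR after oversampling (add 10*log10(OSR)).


Step 1 — baseline SQNR at Nyquist:
SQNR_base = 6.02*N + 1.76
          = 6.02*12 + 1.76
          = 74.0 dB

Step 2 — oversampling processing gain:
G = 10*log10(OSR) = 10*log10(16) = 12.04 dB

Step 3 — total:
SQNR_total = 74.0 + 12.04 = 86.04 dB

Base SQNR = 74.0 dB; oversampled SQNR = 86.04 dB


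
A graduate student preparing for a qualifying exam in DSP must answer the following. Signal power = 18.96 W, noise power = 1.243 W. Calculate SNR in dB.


SNR in decibels:
SNR = 10 * log10(Ps / Pn)
    = 10 * log10(18.96 / 1.243)
    = 10 * log10(15.2534)
    = 10 * 1.1834
    = 11.83 dB

11.83 dB


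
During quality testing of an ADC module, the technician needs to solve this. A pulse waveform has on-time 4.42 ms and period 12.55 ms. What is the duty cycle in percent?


Duty cycle as a percentage:
DC = (t_on / T) * 100
   = (4.42 / 12.55) * 100
   = 0.352191 * 100
   = 35.22 %

35.22 %


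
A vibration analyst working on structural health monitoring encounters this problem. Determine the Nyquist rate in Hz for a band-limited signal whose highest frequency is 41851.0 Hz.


The Nyquist rate is twice the maximum frequency component.
fs_min = 2 * fmax
      = 2 * 41851.0
      = 83702.0 Hz

83702.0


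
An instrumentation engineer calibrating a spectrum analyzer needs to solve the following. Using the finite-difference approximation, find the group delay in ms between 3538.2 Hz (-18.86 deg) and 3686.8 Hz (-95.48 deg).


Group delay from phase difference:
tau = -d(phi)/d(omega)
d(phi) = -76.62 deg = -1.337271 rad
d(omega) = 2*pi*(3686.8 - 3538.2) = 933.6813 rad/s
tau = -(-1.337271) / 933.6813
    = 1.4323 ms

1.4323 ms


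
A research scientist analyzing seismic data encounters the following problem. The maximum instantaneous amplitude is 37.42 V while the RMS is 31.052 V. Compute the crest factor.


Crest factor is the ratio of peak to RMS:
CF = V_peak / V_rms
   = 37.42 / 31.052
   = 1.2051

1.2051


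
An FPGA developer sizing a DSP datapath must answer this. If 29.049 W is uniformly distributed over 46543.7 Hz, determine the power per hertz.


Power spectral density:
PSD = P / BW
    = 29.049 / 46543.7
    = 0.00062412 W/Hz

0.00062412 W/Hz


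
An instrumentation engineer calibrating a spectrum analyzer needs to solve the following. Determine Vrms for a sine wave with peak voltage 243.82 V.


RMS voltage for a sinusoidal waveform:
V_rms = V_peak / sqrt(2)
      = 243.82 / 1.414214
      = 172.407 V

172.407 V


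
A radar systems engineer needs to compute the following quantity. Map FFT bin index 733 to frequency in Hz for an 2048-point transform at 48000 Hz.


Frequency of DFT bin k:
f_k = k * fs / N
    = 733 * 48000 / 2048
    = 35184000 / 2048
    = 17179.688 Hz

17179.688 Hz


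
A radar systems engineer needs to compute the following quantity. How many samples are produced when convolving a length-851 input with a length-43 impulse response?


Linear convolution output length:
L = N + M - 1
  = 851 + 43 - 1
  = 893 samples

893


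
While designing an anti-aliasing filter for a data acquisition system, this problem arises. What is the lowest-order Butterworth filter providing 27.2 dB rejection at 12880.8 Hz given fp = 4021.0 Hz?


Butterworth filter order formula:
n = log10(10^(A/10) - 1) / (2 * log10(f_stop/f_pass))
10^(27.2/10) - 1 = 523.8075
f_stop/f_pass = 12880.8 / 4021.0 = 3.2034
n = 2.689 -> ceil = 3

3


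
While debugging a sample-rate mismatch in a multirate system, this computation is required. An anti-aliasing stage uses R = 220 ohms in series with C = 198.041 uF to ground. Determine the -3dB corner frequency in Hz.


Cutoff frequency of a first-order RC filter:
fc = 1 / (2 * pi * R * C)
C = 198.041 uF = 0.000198041 F
fc = 1 / (2 * pi * 220 * 0.000198041)
   = 1 / 0.27375222631221
   = 3.652938 Hz

3.652938 Hz


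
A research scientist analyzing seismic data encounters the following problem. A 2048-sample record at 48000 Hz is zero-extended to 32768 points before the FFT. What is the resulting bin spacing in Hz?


Frequency resolution after zero-padding:
N_padded = 2048 * 16 = 32768
df = fs / N_padded
   = 48000 / 32768
   = 1.4648 Hz

1.4648 Hz


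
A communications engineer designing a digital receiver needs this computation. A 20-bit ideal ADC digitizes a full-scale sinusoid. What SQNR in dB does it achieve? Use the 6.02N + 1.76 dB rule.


Theoretical SNR for a full-scale sinusoid:
SNR = 6.02 * N + 1.76
    = 6.02 * 20 + 1.76
    = 120.4 + 1.76
    = 122.16 dB

122.16 dB


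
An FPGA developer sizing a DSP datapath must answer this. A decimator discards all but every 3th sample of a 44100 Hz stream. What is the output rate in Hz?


Decimation reduces the sample rate:
fs_out = fs_in / M
       = 44100 / 3
       = 14700.0 Hz

14700.0 Hz


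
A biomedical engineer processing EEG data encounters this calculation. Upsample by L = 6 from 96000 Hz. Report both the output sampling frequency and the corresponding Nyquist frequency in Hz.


Step 1 — output sample rate after interpolation by L:
fs_out = L * fs_in = 6 * 96000 = 576000 Hz

Step 2 — Nyquist frequency of the output stream:
f_Nyq = fs_out / 2 = 576000 / 2 = 288000.0 Hz

fs_out = 576000 Hz; f_Nyquist = 288000.0 Hz


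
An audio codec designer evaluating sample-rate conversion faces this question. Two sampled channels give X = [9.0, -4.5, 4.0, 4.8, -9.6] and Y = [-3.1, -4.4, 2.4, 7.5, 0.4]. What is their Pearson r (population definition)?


Pearson correlation coefficient (population):
r = cov(X,Y) / (std(X) * std(Y))
Mean X = 0.74, Mean Y = 0.56
Cov(X,Y) = 6.3176
Std(X) = 6.778082, Std(Y) = 4.232541
r = 0.2202

0.2202


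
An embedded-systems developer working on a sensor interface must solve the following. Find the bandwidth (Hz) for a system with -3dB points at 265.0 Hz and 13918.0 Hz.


Bandwidth is the difference of -3dB frequencies:
BW = f_high - f_low
   = 13918.0 - 265.0
   = 13653.0 Hz

13653.0 Hz


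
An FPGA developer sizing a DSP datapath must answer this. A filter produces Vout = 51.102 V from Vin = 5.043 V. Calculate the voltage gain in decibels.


Voltage gain in dB:
G = 20 * log10(Vout / Vin)
  = 20 * log10(51.102 / 5.043)
  = 20 * log10(10.133254)
  = 20 * 1.005749
  = 20.11 dB

20.11 dB


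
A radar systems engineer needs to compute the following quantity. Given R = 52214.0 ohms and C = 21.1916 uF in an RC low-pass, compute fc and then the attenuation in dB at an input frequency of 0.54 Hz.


Step 1 — cutoff frequency:
fc = 1 / (2*pi*R*C)
C = 21.1916 uF = 2.11916e-05 F
fc = 1 / (2*pi*52214.0*2.11916e-05)
   = 0.143837 Hz

Step 2 — magnitude at f = 0.54 Hz:
|H(f)| = 1 / sqrt(1 + (f/fc)^2)
f/fc = 0.54 / 0.143837 = 3.75425
|H| = 1 / sqrt(1 + 14.094393) = 0.2573903
|H|_dB = 20*log10(0.2573903) = -11.79 dB

fc = 0.143837 Hz; |H(0.54 Hz)| = -11.79 dB


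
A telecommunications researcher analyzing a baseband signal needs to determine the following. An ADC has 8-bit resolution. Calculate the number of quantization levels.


Number of quantization levels = 2^N
= 2^8
= 256

256


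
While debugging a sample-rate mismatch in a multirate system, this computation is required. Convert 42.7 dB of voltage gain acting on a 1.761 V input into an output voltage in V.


Output voltage from dB gain:
V_out = V_in * 10^(gain_dB / 20)
      = 1.761 * 10^(42.7 / 20)
      = 1.761 * 136.458314
      = 240.3031 V

240.3031 V


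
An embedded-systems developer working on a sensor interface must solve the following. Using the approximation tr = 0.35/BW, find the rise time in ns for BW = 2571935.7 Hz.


Rise time from bandwidth relationship:
tr = 0.35 / BW
   = 0.35 / 2571935.7
   = 1.36084273e-07 s
   = 136.0843 ns

136.0843 ns


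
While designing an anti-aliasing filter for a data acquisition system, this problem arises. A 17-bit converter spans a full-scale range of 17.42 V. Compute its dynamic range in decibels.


Dynamic range from full-scale to LSB:
V_min = V_max / 2^bits = 17.42 / 2^17
DR = 20 * log10(V_max / V_min)
   = 20 * log10(2^17)
   = 20 * 17 * log10(2)
   = 102.35 dB

102.35 dB


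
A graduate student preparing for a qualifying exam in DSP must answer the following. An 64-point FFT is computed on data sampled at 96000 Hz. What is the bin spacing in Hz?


DFT frequency resolution:
df = fs / N
   = 96000 / 64
   = 1500.0 Hz

1500.0 Hz


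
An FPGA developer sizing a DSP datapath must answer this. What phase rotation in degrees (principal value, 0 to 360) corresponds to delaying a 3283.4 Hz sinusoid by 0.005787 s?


Phase shift from frequency and time delay:
phi = 360 * f * t_delay
    = 360 * 3283.4 * 0.005787
    = 6840.37 degrees
    mod 360 = 0.37 degrees

0.37 degrees


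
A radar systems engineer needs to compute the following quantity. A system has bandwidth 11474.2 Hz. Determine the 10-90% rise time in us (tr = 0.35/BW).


Rise time from bandwidth relationship:
tr = 0.35 / BW
   = 0.35 / 11474.2
   = 3.050321591e-05 s
   = 30.5032 us

30.5032 us


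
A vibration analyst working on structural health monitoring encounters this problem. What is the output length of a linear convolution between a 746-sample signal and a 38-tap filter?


Linear convolution output length:
L = N + M - 1
  = 746 + 38 - 1
  = 783 samples

783


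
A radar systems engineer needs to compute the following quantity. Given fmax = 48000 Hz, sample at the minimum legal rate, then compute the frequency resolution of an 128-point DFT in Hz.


Step 1 — Nyquist sampling rate:
fs = 2 * fmax = 2 * 48000 = 96000 Hz

Step 2 — DFT bin spacing:
df = fs / N = 96000 / 128 = 750.0 Hz

750.0 Hz


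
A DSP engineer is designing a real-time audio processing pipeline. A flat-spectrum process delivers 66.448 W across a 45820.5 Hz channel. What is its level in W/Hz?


Power spectral density:
PSD = P / BW
    = 66.448 / 45820.5
    = 0.00145018 W/Hz

0.00145018 W/Hz


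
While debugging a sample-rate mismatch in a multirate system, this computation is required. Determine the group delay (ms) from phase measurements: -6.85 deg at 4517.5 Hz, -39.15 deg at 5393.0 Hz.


Group delay from phase difference:
tau = -d(phi)/d(omega)
d(phi) = -32.3 deg = -0.563741 rad
d(omega) = 2*pi*(5393.0 - 4517.5) = 5500.9287 rad/s
tau = -(-0.563741) / 5500.9287
    = 0.1025 ms

0.1025 ms


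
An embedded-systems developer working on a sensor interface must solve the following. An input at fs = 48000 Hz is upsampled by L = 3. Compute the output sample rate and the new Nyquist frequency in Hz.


Step 1 — output sample rate after interpolation by L:
fs_out = L * fs_in = 3 * 48000 = 144000 Hz

Step 2 — Nyquist frequency of the output stream:
f_Nyq = fs_out / 2 = 144000 / 2 = 72000.0 Hz

fs_out = 144000 Hz; f_Nyquist = 72000.0 Hz


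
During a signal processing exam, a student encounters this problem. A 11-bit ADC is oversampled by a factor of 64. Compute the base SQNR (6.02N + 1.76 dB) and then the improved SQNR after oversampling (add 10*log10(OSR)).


Step 1 — baseline SQNR at Nyquist:
SQNR_base = 6.02*N + 1.76
          = 6.02*11 + 1.76
          = 67.98 dB

Step 2 — oversampling processing gain:
G = 10*log10(OSR) = 10*log10(64) = 18.06 dB

Step 3 — total:
SQNR_total = 67.98 + 18.06 = 86.04 dB

Base SQNR = 67.98 dB; oversampled SQNR = 86.04 dB


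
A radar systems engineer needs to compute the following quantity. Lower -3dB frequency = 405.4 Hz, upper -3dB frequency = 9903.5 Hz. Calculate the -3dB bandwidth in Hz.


Bandwidth is the difference of -3dB frequencies:
BW = f_high - f_low
   = 9903.5 - 405.4
   = 9498.1 Hz

9498.1 Hz


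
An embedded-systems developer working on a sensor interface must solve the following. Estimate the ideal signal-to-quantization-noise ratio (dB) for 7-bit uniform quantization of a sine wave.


Theoretical SNR for a full-scale sinusoid:
SNR = 6.02 * N + 1.76
    = 6.02 * 7 + 1.76
    = 42.14 + 1.76
    = 43.9 dB

43.9 dB


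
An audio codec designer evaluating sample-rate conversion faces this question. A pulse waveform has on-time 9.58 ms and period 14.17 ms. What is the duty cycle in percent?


Duty cycle as a percentage:
DC = (t_on / T) * 100
   = (9.58 / 14.17) * 100
   = 0.676076 * 100
   = 67.61 %

67.61 %


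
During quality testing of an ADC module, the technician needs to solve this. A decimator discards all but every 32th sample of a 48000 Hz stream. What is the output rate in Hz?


Decimation reduces the sample rate:
fs_out = fs_in / M
       = 48000 / 32
       = 1500.0 Hz

1500.0 Hz


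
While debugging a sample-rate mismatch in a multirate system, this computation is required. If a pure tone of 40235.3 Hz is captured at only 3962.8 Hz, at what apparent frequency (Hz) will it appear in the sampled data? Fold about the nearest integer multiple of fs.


Compute the nearest integer multiple of fs to the signal:
n = round(40235.3 / 3962.8) = 10
f_alias = |40235.3 - 10 * 3962.8|
        = |40235.3 - 39628.0|
        = 607.3 Hz

607.3


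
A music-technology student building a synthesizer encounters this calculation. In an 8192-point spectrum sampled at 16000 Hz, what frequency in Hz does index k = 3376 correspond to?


Frequency of DFT bin k:
f_k = k * fs / N
    = 3376 * 16000 / 8192
    = 54016000 / 8192
    = 6593.75 Hz

6593.75 Hz


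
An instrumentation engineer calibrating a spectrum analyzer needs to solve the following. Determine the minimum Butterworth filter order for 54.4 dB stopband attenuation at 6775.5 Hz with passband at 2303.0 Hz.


Butterworth filter order formula:
n = log10(10^(A/10) - 1) / (2 * log10(f_stop/f_pass))
10^(54.4/10) - 1 = 275421.8703
f_stop/f_pass = 6775.5 / 2303.0 = 2.942
n = 5.8039 -> ceil = 6

6


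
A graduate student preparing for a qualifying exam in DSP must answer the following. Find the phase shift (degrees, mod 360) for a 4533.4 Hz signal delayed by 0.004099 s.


Phase shift from frequency and time delay:
phi = 360 * f * t_delay
    = 360 * 4533.4 * 0.004099
    = 6689.67 degrees
    mod 360 = 209.67 degrees

209.67 degrees


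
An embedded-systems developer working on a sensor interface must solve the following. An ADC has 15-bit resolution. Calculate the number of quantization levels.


Number of quantization levels = 2^N
= 2^15
= 32768

32768


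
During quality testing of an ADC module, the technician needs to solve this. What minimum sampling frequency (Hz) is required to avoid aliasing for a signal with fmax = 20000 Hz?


The Nyquist rate is twice the maximum frequency component.
fs_min = 2 * fmax
      = 2 * 20000
      = 40000 Hz

40000


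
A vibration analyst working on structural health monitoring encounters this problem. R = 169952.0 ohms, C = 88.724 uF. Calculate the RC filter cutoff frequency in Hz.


Cutoff frequency of a first-order RC filter:
fc = 1 / (2 * pi * R * C)
C = 88.724 uF = 8.8724e-05 F
fc = 1 / (2 * pi * 169952.0 * 8.8724e-05)
   = 1 / 94.743028115021
   = 0.010555 Hz

0.010555 Hz


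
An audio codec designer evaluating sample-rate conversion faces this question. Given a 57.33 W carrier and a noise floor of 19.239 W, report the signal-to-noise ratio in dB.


SNR in decibels:
SNR = 10 * log10(Ps / Pn)
    = 10 * log10(57.33 / 19.239)
    = 10 * log10(2.9799)
    = 10 * 0.4742
    = 4.74 dB

4.74 dB


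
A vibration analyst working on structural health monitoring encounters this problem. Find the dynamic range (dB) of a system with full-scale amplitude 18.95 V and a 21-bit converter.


Dynamic range from full-scale to LSB:
V_min = V_max / 2^bits = 18.95 / 2^21
DR = 20 * log10(V_max / V_min)
   = 20 * log10(2^21)
   = 20 * 21 * log10(2)
   = 126.43 dB

126.43 dB


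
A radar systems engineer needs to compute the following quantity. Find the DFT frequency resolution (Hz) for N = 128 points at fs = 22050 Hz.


DFT frequency resolution:
df = fs / N
   = 22050 / 128
   = 172.2656 Hz

172.2656 Hz


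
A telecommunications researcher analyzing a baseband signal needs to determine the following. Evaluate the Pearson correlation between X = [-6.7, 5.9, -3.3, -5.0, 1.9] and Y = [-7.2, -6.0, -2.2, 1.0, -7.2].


Pearson correlation coefficient (population):
r = cov(X,Y) / (std(X) * std(Y))
Mean X = -1.44, Mean Y = -4.32
Cov(X,Y) = -5.9368
Std(X) = 4.665447, Std(Y) = 3.231346
r = -0.3938

-0.3938


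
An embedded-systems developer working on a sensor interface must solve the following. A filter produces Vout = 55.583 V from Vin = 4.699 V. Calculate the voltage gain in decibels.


Voltage gain in dB:
G = 20 * log10(Vout / Vin)
  = 20 * log10(55.583 / 4.699)
  = 20 * log10(11.828687)
  = 20 * 1.072937
  = 21.46 dB

21.46 dB


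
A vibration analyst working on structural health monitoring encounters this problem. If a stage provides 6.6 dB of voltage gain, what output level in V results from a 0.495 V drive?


Output voltage from dB gain:
V_out = V_in * 10^(gain_dB / 20)
      = 0.495 * 10^(6.6 / 20)
      = 0.495 * 2.137962
      = 1.0583 V

1.0583 V


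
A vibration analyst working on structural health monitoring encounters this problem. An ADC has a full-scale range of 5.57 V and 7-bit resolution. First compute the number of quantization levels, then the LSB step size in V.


Step 1 — number of quantization levels:
L = 2^N = 2^7 = 128

Step 2 — LSB step size:
delta = Vfs / L
      = 5.57 / 128
      = 0.04351563 V

Levels = 128; step size = 0.04351563 V


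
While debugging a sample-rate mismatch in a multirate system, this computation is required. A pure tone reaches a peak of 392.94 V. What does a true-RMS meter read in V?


RMS voltage for a sinusoidal waveform:
V_rms = V_peak / sqrt(2)
      = 392.94 / 1.414214
      = 277.851 V

277.851 V


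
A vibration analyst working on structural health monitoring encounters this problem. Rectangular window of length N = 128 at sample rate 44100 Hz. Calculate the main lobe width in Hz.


Main lobe width for a rectangular window:
Width = 2 * fs / N
      = 2 * 44100 / 128
      = 88200 / 128
      = 689.062 Hz

689.062 Hz


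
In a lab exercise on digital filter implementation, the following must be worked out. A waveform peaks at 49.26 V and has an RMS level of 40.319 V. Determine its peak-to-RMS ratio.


Crest factor is the ratio of peak to RMS:
CF = V_peak / V_rms
   = 49.26 / 40.319
   = 1.2218

1.2218


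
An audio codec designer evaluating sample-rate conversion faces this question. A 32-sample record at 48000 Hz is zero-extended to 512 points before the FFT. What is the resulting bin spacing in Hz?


Frequency resolution after zero-padding:
N_padded = 32 * 16 = 512
df = fs / N_padded
   = 48000 / 512
   = 93.75 Hz

93.75 Hz


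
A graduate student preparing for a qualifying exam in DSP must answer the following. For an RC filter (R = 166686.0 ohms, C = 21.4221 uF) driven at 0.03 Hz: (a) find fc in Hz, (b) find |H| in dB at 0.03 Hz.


Step 1 — cutoff frequency:
fc = 1 / (2*pi*R*C)
C = 21.4221 uF = 2.14221e-05 F
fc = 1 / (2*pi*166686.0*2.14221e-05)
   = 0.0445717 Hz

Step 2 — magnitude at f = 0.03 Hz:
|H(f)| = 1 / sqrt(1 + (f/fc)^2)
f/fc = 0.03 / 0.0445717 = 0.673073
|H| = 1 / sqrt(1 + 0.453027) = 0.8295893
|H|_dB = 20*log10(0.8295893) = -1.62 dB

fc = 0.0445717 Hz; |H(0.03 Hz)| = -1.62 dB


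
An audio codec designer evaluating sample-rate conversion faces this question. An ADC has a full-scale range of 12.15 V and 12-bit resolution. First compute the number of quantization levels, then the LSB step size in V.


Step 1 — number of quantization levels:
L = 2^N = 2^12 = 4096

Step 2 — LSB step size:
delta = Vfs / L
      = 12.15 / 4096
      = 0.00296631 V

Levels = 4096; step size = 0.00296631 V


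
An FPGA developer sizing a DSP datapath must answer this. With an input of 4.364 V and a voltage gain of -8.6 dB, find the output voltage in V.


Output voltage from dB gain:
V_out = V_in * 10^(gain_dB / 20)
      = 4.364 * 10^(-8.6 / 20)
      = 4.364 * 0.371535
      = 1.6214 V

1.6214 V


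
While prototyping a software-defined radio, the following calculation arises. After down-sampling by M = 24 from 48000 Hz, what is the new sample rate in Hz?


Decimation reduces the sample rate:
fs_out = fs_in / M
       = 48000 / 24
       = 2000.0 Hz

2000.0 Hz


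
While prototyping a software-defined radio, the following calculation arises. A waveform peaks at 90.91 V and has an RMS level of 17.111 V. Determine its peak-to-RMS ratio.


Crest factor is the ratio of peak to RMS:
CF = V_peak / V_rms
   = 90.91 / 17.111
   = 5.313

5.313


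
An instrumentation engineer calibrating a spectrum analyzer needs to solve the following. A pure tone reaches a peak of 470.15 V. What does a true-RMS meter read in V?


RMS voltage for a sinusoidal waveform:
V_rms = V_peak / sqrt(2)
      = 470.15 / 1.414214
      = 332.446 V

332.446 V


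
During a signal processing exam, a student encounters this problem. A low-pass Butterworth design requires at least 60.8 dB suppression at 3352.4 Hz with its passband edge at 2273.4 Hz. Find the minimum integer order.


Butterworth filter order formula:
n = log10(10^(A/10) - 1) / (2 * log10(f_stop/f_pass))
10^(60.8/10) - 1 = 1202263.4346
f_stop/f_pass = 3352.4 / 2273.4 = 1.4746
n = 18.0223 -> ceil = 19

19


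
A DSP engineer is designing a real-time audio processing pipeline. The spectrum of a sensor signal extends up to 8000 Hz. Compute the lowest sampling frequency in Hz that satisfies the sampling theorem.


The Nyquist rate is twice the maximum frequency component.
fs_min = 2 * fmax
      = 2 * 8000
      = 16000 Hz

16000


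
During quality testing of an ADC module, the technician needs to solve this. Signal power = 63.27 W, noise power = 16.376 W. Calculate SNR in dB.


SNR in decibels:
SNR = 10 * log10(Ps / Pn)
    = 10 * log10(63.27 / 16.376)
    = 10 * log10(3.8636)
    = 10 * 0.587
    = 5.87 dB

5.87 dB


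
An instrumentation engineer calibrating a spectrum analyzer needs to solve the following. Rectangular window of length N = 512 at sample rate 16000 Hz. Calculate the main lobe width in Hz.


Main lobe width for a rectangular window:
Width = 2 * fs / N
      = 2 * 16000 / 512
      = 32000 / 512
      = 62.5 Hz

62.5 Hz


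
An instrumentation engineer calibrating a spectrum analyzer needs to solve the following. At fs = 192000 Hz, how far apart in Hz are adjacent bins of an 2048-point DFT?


DFT frequency resolution:
df = fs / N
   = 192000 / 2048
   = 93.75 Hz

93.75 Hz


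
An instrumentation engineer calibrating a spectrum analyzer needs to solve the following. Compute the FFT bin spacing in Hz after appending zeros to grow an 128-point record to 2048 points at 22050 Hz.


Frequency resolution after zero-padding:
N_padded = 128 * 16 = 2048
df = fs / N_padded
   = 22050 / 2048
   = 10.7666 Hz

10.7666 Hz


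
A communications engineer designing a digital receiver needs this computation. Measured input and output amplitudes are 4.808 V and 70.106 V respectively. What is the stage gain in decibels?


Voltage gain in dB:
G = 20 * log10(Vout / Vin)
  = 20 * log10(70.106 / 4.808)
  = 20 * log10(14.581115)
  = 20 * 1.163791
  = 23.28 dB

23.28 dB


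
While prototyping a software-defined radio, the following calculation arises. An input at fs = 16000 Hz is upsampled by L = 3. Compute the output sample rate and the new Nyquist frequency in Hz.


Step 1 — output sample rate after interpolation by L:
fs_out = L * fs_in = 3 * 16000 = 48000 Hz

Step 2 — Nyquist frequency of the output stream:
f_Nyq = fs_out / 2 = 48000 / 2 = 24000.0 Hz

fs_out = 48000 Hz; f_Nyquist = 24000.0 Hz


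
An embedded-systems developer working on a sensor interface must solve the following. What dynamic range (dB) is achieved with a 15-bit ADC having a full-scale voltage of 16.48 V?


Dynamic range from full-scale to LSB:
V_min = V_max / 2^bits = 16.48 / 2^15
DR = 20 * log10(V_max / V_min)
   = 20 * log10(2^15)
   = 20 * 15 * log10(2)
   = 90.31 dB

90.31 dB


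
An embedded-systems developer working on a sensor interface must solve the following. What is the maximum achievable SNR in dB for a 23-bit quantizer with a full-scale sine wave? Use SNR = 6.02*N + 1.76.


Theoretical SNR for a full-scale sinusoid:
SNR = 6.02 * N + 1.76
    = 6.02 * 23 + 1.76
    = 138.46 + 1.76
    = 140.22 dB

140.22 dB


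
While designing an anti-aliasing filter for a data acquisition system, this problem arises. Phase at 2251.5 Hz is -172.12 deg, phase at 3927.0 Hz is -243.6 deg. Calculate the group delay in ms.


Group delay from phase difference:
tau = -d(phi)/d(omega)
d(phi) = -71.48 deg = -1.247561 rad
d(omega) = 2*pi*(3927.0 - 2251.5) = 10527.477 rad/s
tau = -(-1.247561) / 10527.477
    = 0.1185 ms

0.1185 ms


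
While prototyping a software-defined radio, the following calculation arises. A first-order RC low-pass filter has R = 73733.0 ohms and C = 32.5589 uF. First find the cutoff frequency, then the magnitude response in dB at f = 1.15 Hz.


Step 1 — cutoff frequency:
fc = 1 / (2*pi*R*C)
C = 32.5589 uF = 3.25589e-05 F
fc = 1 / (2*pi*73733.0*3.25589e-05)
   = 0.0662962 Hz

Step 2 — magnitude at f = 1.15 Hz:
|H(f)| = 1 / sqrt(1 + (f/fc)^2)
f/fc = 1.15 / 0.0662962 = 17.346394
|H| = 1 / sqrt(1 + 300.897385) = 0.0575533
|H|_dB = 20*log10(0.0575533) = -24.8 dB

fc = 0.0662962 Hz; |H(1.15 Hz)| = -24.8 dB
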